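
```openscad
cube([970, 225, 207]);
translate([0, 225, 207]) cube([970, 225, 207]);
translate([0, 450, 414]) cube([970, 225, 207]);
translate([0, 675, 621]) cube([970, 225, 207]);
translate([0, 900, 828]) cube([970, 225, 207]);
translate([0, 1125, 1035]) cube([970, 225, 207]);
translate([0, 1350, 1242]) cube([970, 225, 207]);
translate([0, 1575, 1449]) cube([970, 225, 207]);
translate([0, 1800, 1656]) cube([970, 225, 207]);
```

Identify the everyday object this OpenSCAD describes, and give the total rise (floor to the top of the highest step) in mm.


A staircase. The total rise is 1863 mm.

9 identical blocks, each offset up and back from the previous — a staircase. Each step is 207 mm tall and there are 9 of them, so the total rise is 9 × 207 = 1863 mm.


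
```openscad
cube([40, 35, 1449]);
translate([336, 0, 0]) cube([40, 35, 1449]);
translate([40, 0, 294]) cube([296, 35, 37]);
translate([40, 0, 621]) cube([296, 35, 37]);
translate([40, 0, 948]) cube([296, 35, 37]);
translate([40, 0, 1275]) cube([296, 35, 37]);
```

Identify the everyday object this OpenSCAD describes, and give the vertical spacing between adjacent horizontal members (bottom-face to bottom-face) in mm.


A ladder. The rung spacing is 327 mm.

Two tall 40×35 posts with 4 short bars between them — a ladder. Adjacent rungs sit at z = 294 and z = 621, so the spacing is 621 − 294 = 327 mm.


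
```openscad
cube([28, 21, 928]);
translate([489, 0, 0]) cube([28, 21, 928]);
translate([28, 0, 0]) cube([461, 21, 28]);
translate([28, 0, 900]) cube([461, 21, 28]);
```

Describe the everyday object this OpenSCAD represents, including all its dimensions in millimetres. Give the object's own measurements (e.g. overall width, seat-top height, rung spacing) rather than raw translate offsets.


A rectangular picture frame lying in the x–z plane (depth along y). The opening is 461 mm wide (x) by 872 mm tall (z), surrounded by a border 28 mm wide on all four sides. The frame is 21 mm deep and is made of two full-height vertical stiles with two horizontal rails fitted between them.


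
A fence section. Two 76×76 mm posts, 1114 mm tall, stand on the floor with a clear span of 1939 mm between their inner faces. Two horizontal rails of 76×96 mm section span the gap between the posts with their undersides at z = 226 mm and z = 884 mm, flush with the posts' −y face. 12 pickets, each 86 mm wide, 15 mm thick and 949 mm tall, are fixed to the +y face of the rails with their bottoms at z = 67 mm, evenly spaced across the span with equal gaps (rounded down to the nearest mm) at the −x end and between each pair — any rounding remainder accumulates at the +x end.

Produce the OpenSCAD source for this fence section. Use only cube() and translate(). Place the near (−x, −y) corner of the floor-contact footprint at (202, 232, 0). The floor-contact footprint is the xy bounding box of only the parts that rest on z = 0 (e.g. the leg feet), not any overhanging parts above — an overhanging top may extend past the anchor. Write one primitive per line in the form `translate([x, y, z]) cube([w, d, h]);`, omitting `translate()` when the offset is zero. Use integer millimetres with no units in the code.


translate([202, 232, 0]) cube([76, 76, 1114]);
translate([2217, 232, 0]) cube([76, 76, 1114]);
translate([278, 232, 226]) cube([1939, 76, 96]);
translate([278, 232, 884]) cube([1939, 76, 96]);
translate([347, 308, 67]) cube([86, 15, 949]);
translate([502, 308, 67]) cube([86, 15, 949]);
translate([657, 308, 67]) cube([86, 15, 949]);
translate([812, 308, 67]) cube([86, 15, 949]);
translate([967, 308, 67]) cube([86, 15, 949]);
translate([1122, 308, 67]) cube([86, 15, 949]);
translate([1277, 308, 67]) cube([86, 15, 949]);
translate([1432, 308, 67]) cube([86, 15, 949]);
translate([1587, 308, 67]) cube([86, 15, 949]);
translate([1742, 308, 67]) cube([86, 15, 949]);
translate([1897, 308, 67]) cube([86, 15, 949]);
translate([2052, 308, 67]) cube([86, 15, 949]);


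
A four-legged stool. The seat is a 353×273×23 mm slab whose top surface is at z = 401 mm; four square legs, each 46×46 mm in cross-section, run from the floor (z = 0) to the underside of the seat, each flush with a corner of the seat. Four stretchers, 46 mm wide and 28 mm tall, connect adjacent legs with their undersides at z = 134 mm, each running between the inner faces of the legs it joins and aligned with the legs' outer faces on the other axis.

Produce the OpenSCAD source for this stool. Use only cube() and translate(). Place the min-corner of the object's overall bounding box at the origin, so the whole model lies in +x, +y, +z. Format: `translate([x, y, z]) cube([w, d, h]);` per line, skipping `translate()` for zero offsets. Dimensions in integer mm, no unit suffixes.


translate([0, 0, 378]) cube([353, 273, 23]);
cube([46, 46, 378]);
translate([307, 0, 0]) cube([46, 46, 378]);
translate([0, 227, 0]) cube([46, 46, 378]);
translate([307, 227, 0]) cube([46, 46, 378]);
translate([46, 0, 134]) cube([261, 46, 28]);
translate([46, 227, 134]) cube([261, 46, 28]);
translate([0, 46, 134]) cube([46, 181, 28]);
translate([307, 46, 134]) cube([46, 181, 28]);


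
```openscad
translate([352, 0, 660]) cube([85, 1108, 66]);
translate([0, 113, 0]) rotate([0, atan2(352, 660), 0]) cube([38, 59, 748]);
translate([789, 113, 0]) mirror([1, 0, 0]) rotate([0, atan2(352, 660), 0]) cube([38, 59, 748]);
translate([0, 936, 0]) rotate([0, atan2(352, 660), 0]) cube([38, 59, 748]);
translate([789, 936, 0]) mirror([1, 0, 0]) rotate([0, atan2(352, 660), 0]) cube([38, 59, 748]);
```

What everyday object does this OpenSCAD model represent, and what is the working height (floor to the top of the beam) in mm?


A sawhorse. The overall height is 726 mm.

A beam across two mirrored pairs of raked legs — a sawhorse. The beam's underside is at z = 660 (matching the legs' vertical rise in atan2(352, 660)) and the beam is 66 mm tall, so its top is at 660 + 66 = 726 mm. The raked legs top out at the beam's underside, so that is the highest point.


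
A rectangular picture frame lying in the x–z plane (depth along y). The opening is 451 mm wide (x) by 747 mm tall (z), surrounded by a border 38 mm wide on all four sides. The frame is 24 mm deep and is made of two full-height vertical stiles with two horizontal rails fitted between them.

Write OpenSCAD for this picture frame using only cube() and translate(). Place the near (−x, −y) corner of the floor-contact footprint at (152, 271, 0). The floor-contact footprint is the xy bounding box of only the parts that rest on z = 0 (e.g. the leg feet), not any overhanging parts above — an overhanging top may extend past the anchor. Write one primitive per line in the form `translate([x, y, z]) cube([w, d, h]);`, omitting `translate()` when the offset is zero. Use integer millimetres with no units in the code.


translate([152, 271, 0]) cube([38, 24, 823]);
translate([641, 271, 0]) cube([38, 24, 823]);
translate([190, 271, 0]) cube([451, 24, 38]);
translate([190, 271, 785]) cube([451, 24, 38]);


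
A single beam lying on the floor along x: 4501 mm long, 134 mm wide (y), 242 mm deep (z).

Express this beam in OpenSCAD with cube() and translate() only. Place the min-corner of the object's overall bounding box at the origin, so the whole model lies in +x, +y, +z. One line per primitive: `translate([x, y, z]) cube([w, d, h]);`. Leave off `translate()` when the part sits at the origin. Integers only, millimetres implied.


cube([4501, 134, 242]);


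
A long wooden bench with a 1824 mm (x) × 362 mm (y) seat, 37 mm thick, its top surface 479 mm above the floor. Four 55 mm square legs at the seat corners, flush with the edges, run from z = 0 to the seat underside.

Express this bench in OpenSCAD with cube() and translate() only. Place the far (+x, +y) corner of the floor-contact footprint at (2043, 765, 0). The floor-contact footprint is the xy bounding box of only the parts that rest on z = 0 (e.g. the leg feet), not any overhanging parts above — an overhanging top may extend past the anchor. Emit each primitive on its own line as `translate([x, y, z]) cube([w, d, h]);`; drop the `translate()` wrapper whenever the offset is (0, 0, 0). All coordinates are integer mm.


translate([219, 403, 442]) cube([1824, 362, 37]);
translate([219, 403, 0]) cube([55, 55, 442]);
translate([219, 710, 0]) cube([55, 55, 442]);
translate([1988, 403, 0]) cube([55, 55, 442]);
translate([1988, 710, 0]) cube([55, 55, 442]);


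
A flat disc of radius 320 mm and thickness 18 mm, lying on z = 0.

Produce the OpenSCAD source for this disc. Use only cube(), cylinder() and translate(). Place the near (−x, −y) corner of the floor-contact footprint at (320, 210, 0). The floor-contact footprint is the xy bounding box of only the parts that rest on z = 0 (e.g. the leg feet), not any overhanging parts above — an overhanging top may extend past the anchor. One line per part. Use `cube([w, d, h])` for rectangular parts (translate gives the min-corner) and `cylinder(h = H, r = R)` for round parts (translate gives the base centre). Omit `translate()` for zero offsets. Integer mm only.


translate([640, 530, 0]) cylinder(h = 18, r = 320);


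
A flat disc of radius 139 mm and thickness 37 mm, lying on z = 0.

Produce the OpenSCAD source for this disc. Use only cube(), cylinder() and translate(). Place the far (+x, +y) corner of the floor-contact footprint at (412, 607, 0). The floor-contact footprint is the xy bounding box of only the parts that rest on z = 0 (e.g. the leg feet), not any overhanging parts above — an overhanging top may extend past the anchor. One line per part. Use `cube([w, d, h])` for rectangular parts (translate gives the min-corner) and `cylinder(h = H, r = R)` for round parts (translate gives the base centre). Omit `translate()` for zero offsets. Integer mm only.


translate([273, 468, 0]) cylinder(h = 37, r = 139);


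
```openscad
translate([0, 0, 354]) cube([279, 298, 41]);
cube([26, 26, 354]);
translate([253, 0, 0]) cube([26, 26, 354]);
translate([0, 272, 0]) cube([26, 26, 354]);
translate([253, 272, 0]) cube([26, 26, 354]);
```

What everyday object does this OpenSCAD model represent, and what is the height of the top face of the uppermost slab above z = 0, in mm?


A stool. The seat height is 395 mm.

A 279×298×41 slab at z = 354 on four corner posts — a stool. The seat top is 354 + 41 = 395 mm.


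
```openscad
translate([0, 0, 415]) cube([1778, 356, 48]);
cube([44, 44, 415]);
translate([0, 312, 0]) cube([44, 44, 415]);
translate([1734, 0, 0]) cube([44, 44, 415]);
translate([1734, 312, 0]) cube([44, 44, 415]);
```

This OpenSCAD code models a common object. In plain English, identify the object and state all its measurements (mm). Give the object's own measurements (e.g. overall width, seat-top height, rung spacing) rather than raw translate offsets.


A long wooden bench with a 1778 mm (x) × 356 mm (y) seat, 48 mm thick, its top surface 463 mm above the floor. Four 44 mm square legs at the seat corners, flush with the edges, run from z = 0 to the seat underside.


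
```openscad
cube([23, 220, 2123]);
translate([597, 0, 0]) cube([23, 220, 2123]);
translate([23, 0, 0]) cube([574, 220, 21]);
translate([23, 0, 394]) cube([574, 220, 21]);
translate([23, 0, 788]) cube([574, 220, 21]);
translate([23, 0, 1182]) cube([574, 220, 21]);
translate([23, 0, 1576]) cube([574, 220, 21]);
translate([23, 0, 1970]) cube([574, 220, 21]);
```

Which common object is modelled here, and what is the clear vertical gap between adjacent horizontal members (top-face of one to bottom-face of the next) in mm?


A bookshelf. The clear shelf gap is 373 mm.

Two tall side panels with 6 horizontal boards between them — a bookshelf. The first two shelf undersides are at z = 0 and z = 394; with shelf thickness 21, the clear gap is 394 − 0 − 21 = 373 mm.


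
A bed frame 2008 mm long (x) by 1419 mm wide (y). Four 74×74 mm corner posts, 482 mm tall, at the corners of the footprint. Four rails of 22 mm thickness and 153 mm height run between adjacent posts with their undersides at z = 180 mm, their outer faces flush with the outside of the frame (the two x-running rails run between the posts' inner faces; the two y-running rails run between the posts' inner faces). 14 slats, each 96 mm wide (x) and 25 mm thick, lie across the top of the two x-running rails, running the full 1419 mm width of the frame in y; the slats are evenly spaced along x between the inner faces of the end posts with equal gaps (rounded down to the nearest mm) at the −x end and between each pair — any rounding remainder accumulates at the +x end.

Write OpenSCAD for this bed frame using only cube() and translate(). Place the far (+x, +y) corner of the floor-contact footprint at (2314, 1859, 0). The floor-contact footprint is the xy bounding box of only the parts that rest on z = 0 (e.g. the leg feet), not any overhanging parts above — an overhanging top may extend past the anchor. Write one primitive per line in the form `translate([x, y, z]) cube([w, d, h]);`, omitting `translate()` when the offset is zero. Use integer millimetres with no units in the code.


translate([306, 440, 0]) cube([74, 74, 482]);
translate([306, 1785, 0]) cube([74, 74, 482]);
translate([2240, 440, 0]) cube([74, 74, 482]);
translate([2240, 1785, 0]) cube([74, 74, 482]);
translate([380, 440, 180]) cube([1860, 22, 153]);
translate([380, 1837, 180]) cube([1860, 22, 153]);
translate([306, 514, 180]) cube([22, 1271, 153]);
translate([2292, 514, 180]) cube([22, 1271, 153]);
translate([414, 440, 333]) cube([96, 1419, 25]);
translate([544, 440, 333]) cube([96, 1419, 25]);
translate([674, 440, 333]) cube([96, 1419, 25]);
translate([804, 440, 333]) cube([96, 1419, 25]);
translate([934, 440, 333]) cube([96, 1419, 25]);
translate([1064, 440, 333]) cube([96, 1419, 25]);
translate([1194, 440, 333]) cube([96, 1419, 25]);
translate([1324, 440, 333]) cube([96, 1419, 25]);
translate([1454, 440, 333]) cube([96, 1419, 25]);
translate([1584, 440, 333]) cube([96, 1419, 25]);
translate([1714, 440, 333]) cube([96, 1419, 25]);
translate([1844, 440, 333]) cube([96, 1419, 25]);
translate([1974, 440, 333]) cube([96, 1419, 25]);
translate([2104, 440, 333]) cube([96, 1419, 25]);


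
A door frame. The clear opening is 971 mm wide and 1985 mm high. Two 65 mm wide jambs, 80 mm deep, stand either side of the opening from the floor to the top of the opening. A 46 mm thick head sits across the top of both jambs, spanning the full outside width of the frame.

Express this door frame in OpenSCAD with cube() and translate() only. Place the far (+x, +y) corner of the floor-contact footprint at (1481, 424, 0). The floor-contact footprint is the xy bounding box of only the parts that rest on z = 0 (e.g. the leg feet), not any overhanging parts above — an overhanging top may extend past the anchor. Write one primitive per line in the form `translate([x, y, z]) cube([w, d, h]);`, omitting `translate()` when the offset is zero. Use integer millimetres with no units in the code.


translate([380, 344, 0]) cube([65, 80, 1985]);
translate([1416, 344, 0]) cube([65, 80, 1985]);
translate([380, 344, 1985]) cube([1101, 80, 46]);


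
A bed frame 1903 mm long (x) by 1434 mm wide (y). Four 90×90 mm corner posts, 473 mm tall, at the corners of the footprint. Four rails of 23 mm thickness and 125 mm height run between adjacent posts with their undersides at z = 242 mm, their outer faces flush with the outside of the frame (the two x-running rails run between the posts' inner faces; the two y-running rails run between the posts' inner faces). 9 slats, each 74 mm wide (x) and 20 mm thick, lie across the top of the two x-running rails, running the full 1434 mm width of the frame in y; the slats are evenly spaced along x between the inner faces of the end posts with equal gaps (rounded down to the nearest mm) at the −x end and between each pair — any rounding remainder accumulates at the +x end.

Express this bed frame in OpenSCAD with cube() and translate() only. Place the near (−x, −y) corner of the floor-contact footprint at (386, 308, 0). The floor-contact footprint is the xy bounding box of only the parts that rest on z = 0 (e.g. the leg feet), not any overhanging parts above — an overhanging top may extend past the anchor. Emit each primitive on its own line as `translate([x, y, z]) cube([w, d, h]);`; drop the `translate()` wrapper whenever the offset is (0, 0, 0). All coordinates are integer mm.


// slat z = rail_z + rail_h = 242 + 125 = 367
// slat gap = ⌊(1723 − 9·74) / 10⌋ = 105
translate([386, 308, 0]) cube([90, 90, 473]);
translate([386, 1652, 0]) cube([90, 90, 473]);
translate([2199, 308, 0]) cube([90, 90, 473]);
translate([2199, 1652, 0]) cube([90, 90, 473]);
translate([476, 308, 242]) cube([1723, 23, 125]);
translate([476, 1719, 242]) cube([1723, 23, 125]);
translate([386, 398, 242]) cube([23, 1254, 125]);
translate([2266, 398, 242]) cube([23, 1254, 125]);
translate([581, 308, 367]) cube([74, 1434, 20]);
translate([760, 308, 367]) cube([74, 1434, 20]);
translate([939, 308, 367]) cube([74, 1434, 20]);
translate([1118, 308, 367]) cube([74, 1434, 20]);
translate([1297, 308, 367]) cube([74, 1434, 20]);
translate([1476, 308, 367]) cube([74, 1434, 20]);
translate([1655, 308, 367]) cube([74, 1434, 20]);
translate([1834, 308, 367]) cube([74, 1434, 20]);
translate([2013, 308, 367]) cube([74, 1434, 20]);


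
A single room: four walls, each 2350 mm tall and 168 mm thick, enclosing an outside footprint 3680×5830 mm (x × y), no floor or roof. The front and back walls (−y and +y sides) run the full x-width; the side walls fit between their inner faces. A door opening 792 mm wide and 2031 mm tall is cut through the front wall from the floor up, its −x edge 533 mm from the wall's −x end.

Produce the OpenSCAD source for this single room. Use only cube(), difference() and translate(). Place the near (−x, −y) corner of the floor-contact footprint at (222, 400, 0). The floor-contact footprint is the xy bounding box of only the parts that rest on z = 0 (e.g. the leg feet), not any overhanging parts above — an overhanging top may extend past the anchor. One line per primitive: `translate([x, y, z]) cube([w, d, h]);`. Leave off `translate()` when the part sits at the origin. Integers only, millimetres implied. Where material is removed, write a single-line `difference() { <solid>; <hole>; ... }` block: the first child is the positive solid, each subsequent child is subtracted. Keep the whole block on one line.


difference() { translate([222, 400, 0]) cube([3680, 168, 2350]); translate([755, 400, 0]) cube([792, 168, 2031]); }
translate([222, 6062, 0]) cube([3680, 168, 2350]);
translate([222, 568, 0]) cube([168, 5494, 2350]);
translate([3734, 568, 0]) cube([168, 5494, 2350]);


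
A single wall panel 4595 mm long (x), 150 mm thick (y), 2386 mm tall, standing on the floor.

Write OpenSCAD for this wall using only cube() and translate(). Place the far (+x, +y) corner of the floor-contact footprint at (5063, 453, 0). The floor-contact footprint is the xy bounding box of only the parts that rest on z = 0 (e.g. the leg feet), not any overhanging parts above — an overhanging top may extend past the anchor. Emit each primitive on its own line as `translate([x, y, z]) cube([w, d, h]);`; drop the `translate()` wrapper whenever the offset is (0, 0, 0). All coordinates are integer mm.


translate([468, 303, 0]) cube([4595, 150, 2386]);


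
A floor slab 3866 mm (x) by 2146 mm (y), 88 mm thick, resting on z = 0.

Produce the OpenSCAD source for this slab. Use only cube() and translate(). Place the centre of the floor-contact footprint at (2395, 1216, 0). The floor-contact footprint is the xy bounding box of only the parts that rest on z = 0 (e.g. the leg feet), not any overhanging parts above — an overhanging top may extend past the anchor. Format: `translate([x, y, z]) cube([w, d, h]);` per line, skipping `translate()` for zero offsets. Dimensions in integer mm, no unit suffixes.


translate([462, 143, 0]) cube([3866, 2146, 88]);


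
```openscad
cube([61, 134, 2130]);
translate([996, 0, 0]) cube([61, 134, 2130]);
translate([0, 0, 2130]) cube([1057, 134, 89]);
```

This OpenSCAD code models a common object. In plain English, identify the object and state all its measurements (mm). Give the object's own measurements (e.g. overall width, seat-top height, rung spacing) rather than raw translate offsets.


A door frame. The clear opening is 935 mm wide and 2130 mm high. Two 61 mm wide jambs, 134 mm deep, stand either side of the opening from the floor to the top of the opening. A 89 mm thick head sits across the top of both jambs, spanning the full outside width of the frame.


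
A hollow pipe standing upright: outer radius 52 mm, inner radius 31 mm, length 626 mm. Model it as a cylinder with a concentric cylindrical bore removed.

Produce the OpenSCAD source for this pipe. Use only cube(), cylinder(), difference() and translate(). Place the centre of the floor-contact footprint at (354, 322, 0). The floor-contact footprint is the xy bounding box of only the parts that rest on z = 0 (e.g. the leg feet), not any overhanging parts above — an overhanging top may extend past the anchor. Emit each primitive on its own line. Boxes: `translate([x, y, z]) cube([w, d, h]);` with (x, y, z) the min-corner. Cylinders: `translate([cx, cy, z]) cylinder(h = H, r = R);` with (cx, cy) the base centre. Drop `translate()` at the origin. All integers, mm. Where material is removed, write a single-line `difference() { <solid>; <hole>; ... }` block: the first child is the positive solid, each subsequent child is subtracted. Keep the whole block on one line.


difference() { translate([354, 322, 0]) cylinder(h = 626, r = 52); translate([354, 322, 0]) cylinder(h = 626, r = 31); }


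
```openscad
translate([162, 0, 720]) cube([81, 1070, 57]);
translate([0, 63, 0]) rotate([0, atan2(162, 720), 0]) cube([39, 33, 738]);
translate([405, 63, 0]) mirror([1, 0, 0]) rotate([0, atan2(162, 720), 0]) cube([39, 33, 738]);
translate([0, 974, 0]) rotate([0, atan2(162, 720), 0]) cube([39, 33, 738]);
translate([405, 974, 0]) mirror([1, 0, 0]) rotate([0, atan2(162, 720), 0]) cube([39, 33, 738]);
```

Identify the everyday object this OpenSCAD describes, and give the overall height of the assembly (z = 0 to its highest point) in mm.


A sawhorse. The overall height is 777 mm.

A beam across two mirrored pairs of raked legs — a sawhorse. The beam's underside is at z = 720 (matching the legs' vertical rise in atan2(162, 720)) and the beam is 57 mm tall, so its top is at 720 + 57 = 777 mm. The raked legs top out at the beam's underside, so that is the highest point.


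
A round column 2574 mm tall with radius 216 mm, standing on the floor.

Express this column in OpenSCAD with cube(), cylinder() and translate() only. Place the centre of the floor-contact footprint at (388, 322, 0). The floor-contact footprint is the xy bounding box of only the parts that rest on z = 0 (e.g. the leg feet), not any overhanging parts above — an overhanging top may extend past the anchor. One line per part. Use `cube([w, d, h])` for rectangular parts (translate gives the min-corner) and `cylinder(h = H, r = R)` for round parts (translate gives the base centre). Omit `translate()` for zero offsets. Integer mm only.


translate([388, 322, 0]) cylinder(h = 2574, r = 216);


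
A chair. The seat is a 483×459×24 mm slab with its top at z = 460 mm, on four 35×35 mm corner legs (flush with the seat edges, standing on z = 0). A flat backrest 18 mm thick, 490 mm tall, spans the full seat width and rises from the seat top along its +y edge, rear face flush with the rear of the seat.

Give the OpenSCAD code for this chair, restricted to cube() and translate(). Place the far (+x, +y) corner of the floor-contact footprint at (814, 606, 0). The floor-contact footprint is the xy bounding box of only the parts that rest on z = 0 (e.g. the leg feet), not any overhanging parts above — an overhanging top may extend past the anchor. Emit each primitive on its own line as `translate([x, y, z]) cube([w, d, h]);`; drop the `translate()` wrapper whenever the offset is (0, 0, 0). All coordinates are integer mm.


translate([331, 147, 436]) cube([483, 459, 24]);
translate([331, 147, 0]) cube([35, 35, 436]);
translate([779, 147, 0]) cube([35, 35, 436]);
translate([331, 571, 0]) cube([35, 35, 436]);
translate([779, 571, 0]) cube([35, 35, 436]);
translate([331, 588, 460]) cube([483, 18, 490]);


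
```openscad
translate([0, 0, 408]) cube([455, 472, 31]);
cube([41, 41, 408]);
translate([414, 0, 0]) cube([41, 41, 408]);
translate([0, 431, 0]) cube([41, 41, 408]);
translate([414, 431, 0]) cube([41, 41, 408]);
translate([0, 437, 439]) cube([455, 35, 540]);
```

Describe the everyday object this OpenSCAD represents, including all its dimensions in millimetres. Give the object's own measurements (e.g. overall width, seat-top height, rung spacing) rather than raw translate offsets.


A chair. The seat is a 455×472×31 mm slab with its top at z = 439 mm, on four 41×41 mm corner legs (flush with the seat edges, standing on z = 0). A flat backrest 35 mm thick, 540 mm tall, spans the full seat width and rises from the seat top along its +y edge, rear face flush with the rear of the seat.


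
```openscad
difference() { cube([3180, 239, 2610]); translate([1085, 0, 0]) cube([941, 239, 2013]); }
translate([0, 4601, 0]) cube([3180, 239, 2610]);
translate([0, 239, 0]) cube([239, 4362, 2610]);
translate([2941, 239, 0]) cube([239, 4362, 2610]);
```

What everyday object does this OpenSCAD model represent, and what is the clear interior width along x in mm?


A single room. The interior width is 2702 mm.

Four walls enclosing a rectangle with a door in the front wall — a room. Outside width 3180 minus two 239 mm walls gives 2702 mm.


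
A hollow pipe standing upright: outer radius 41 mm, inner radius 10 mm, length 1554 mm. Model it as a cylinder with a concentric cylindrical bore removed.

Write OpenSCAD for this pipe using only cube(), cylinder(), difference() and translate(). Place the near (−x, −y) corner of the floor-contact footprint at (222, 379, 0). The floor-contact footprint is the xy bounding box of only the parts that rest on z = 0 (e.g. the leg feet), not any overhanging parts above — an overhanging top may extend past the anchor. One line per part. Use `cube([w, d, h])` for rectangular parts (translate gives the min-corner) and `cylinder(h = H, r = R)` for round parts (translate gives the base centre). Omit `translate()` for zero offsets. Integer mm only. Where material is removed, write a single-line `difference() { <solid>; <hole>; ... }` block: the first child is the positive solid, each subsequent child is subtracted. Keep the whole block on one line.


difference() { translate([263, 420, 0]) cylinder(h = 1554, r = 41); translate([263, 420, 0]) cylinder(h = 1554, r = 10); }


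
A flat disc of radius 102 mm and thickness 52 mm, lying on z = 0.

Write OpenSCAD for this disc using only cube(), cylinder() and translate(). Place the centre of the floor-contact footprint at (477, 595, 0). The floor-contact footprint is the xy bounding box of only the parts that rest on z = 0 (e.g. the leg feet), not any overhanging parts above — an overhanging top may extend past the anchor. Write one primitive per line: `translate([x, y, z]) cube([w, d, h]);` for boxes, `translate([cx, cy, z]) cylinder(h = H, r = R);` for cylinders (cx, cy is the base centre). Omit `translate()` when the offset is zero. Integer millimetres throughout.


translate([477, 595, 0]) cylinder(h = 52, r = 102);


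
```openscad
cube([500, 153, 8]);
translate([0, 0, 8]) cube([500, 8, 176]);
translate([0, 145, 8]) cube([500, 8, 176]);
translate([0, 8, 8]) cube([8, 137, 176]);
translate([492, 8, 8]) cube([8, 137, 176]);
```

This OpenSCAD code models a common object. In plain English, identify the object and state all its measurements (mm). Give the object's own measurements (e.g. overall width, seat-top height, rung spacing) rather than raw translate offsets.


An open-topped rectangular box: outside dimensions 500×153×184 mm, with a uniform wall and base thickness of 8 mm. The base is a full 500×153 slab on the floor; four walls sit on top of the base. The front and back walls (the −y and +y sides) span the full width; the two side walls fit between them.


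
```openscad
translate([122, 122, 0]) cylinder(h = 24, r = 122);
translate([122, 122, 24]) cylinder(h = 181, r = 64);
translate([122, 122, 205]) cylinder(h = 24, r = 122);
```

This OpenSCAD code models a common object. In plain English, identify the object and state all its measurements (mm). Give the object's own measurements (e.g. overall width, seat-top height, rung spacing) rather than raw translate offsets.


A spool: two coaxial disc flanges of radius 122 mm and thickness 24 mm, joined by a core cylinder of radius 64 mm and height 181 mm. The lower flange rests on z = 0 and the three cylinders share a vertical axis.


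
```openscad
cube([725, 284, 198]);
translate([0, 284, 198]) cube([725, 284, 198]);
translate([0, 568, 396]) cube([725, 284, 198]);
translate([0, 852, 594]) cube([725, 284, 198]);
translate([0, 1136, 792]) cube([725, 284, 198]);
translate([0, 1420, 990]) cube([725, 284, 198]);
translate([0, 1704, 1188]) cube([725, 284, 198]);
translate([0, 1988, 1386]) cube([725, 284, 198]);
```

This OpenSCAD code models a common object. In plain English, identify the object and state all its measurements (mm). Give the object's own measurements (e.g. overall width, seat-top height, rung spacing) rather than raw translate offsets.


A straight staircase of 8 solid steps. Each step is 725 mm wide (x), 284 mm deep (y, the going) and 198 mm tall (the rise). The first step rests on the floor; each subsequent step sits one going further in +y and one rise higher in +z, directly behind and above the previous step with no overlap.


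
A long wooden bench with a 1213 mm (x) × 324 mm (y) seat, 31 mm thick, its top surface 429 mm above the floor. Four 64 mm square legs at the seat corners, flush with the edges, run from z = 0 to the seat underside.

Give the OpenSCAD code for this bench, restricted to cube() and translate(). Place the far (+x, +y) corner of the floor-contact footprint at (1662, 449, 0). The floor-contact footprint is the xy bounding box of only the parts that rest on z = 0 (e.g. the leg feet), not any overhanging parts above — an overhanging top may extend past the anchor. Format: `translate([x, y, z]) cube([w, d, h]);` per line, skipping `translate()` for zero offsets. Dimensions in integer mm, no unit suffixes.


translate([449, 125, 398]) cube([1213, 324, 31]);
translate([449, 125, 0]) cube([64, 64, 398]);
translate([449, 385, 0]) cube([64, 64, 398]);
translate([1598, 125, 0]) cube([64, 64, 398]);
translate([1598, 385, 0]) cube([64, 64, 398]);


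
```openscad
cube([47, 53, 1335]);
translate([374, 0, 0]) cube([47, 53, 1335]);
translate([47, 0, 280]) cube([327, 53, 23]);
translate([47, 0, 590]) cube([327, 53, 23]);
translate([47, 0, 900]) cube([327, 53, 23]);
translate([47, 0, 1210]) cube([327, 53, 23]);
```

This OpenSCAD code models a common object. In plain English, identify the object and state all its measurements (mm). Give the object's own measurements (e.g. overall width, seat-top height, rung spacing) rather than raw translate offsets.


A straight ladder. Two 47×53 mm vertical rails, 1335 mm tall, stand 421 mm apart (outside-to-outside) with their front faces coplanar on the −y side. 4 rungs, each 53 mm deep and 23 mm tall, span between the inner faces of the rails, front faces flush with the rails. The lowest rung's underside is at z = 280 mm and rungs are spaced 310 mm apart (underside to underside).


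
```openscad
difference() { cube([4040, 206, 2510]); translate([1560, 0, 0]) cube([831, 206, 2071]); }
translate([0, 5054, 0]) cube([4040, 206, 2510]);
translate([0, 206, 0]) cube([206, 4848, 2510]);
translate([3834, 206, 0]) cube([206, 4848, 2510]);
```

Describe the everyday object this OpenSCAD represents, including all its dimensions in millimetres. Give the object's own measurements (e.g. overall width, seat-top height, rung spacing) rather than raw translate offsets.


A single room: four walls, each 2510 mm tall and 206 mm thick, enclosing an outside footprint 4040×5260 mm (x × y), no floor or roof. The front and back walls (−y and +y sides) run the full x-width; the side walls fit between their inner faces. A door opening 831 mm wide and 2071 mm tall is cut through the front wall from the floor up, its −x edge 1560 mm from the wall's −x end.


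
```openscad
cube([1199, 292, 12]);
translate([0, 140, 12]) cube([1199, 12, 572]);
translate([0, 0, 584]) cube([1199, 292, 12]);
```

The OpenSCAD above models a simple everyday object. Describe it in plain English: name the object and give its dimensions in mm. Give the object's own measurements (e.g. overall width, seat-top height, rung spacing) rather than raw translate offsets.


An I-beam lying along x, 1199 mm long. Overall section height 596 mm. Two flanges 292 mm wide (y) and 12 mm thick, one on the floor and one at the top; a web 12 mm thick runs between them, centred on the flange width.


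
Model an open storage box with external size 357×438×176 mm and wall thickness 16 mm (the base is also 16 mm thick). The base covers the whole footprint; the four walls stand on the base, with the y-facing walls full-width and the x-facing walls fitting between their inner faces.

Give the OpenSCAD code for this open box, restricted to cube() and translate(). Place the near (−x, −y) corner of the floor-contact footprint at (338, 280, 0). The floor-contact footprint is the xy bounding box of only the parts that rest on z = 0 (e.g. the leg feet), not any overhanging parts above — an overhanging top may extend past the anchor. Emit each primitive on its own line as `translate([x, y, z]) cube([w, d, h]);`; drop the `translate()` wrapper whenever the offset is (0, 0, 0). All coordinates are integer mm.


translate([338, 280, 0]) cube([357, 438, 16]);
translate([338, 280, 16]) cube([357, 16, 160]);
translate([338, 702, 16]) cube([357, 16, 160]);
translate([338, 296, 16]) cube([16, 406, 160]);
translate([679, 296, 16]) cube([16, 406, 160]);


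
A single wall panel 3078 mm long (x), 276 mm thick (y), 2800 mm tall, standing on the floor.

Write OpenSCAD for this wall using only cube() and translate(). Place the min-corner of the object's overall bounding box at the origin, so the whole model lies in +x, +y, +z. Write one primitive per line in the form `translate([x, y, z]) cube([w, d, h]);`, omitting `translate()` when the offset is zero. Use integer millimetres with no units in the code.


cube([3078, 276, 2800]);


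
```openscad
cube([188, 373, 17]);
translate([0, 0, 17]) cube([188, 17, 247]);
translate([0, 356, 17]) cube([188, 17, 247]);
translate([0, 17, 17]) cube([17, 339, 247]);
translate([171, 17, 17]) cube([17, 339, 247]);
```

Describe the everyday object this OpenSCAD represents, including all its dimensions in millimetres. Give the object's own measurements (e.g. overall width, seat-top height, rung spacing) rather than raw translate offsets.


An open-topped rectangular box: outside dimensions 188×373×264 mm, with a uniform wall and base thickness of 17 mm. The base is a full 188×373 slab on the floor; four walls sit on top of the base. The front and back walls (the −y and +y sides) span the full width; the two side walls fit between them.


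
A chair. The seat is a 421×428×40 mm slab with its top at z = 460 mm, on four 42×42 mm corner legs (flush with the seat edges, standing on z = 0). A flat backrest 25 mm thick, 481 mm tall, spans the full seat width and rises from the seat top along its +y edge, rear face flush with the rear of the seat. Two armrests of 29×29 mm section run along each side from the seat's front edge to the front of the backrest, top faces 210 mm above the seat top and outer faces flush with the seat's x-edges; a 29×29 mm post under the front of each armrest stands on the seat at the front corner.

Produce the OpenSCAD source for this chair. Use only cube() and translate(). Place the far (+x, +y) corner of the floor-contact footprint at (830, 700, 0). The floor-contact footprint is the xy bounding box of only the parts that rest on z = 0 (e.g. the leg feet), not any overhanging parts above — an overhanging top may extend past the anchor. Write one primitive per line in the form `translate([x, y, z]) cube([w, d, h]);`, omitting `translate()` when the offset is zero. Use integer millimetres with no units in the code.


translate([409, 272, 420]) cube([421, 428, 40]);
translate([409, 272, 0]) cube([42, 42, 420]);
translate([788, 272, 0]) cube([42, 42, 420]);
translate([409, 658, 0]) cube([42, 42, 420]);
translate([788, 658, 0]) cube([42, 42, 420]);
translate([409, 675, 460]) cube([421, 25, 481]);
translate([409, 272, 641]) cube([29, 403, 29]);
translate([801, 272, 641]) cube([29, 403, 29]);
translate([409, 272, 460]) cube([29, 29, 181]);
translate([801, 272, 460]) cube([29, 29, 181]);


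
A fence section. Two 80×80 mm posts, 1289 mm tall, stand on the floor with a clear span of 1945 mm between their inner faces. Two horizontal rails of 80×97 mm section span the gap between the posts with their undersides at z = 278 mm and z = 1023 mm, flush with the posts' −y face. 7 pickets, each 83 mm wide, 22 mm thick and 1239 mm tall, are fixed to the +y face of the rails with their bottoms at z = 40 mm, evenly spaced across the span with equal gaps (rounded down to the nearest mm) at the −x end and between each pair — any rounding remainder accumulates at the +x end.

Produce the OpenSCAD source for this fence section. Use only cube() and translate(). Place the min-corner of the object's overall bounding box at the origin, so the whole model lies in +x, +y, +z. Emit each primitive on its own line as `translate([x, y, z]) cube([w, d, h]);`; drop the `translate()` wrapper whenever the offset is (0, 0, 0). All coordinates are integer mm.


cube([80, 80, 1289]);
translate([2025, 0, 0]) cube([80, 80, 1289]);
translate([80, 0, 278]) cube([1945, 80, 97]);
translate([80, 0, 1023]) cube([1945, 80, 97]);
translate([250, 80, 40]) cube([83, 22, 1239]);
translate([503, 80, 40]) cube([83, 22, 1239]);
translate([756, 80, 40]) cube([83, 22, 1239]);
translate([1009, 80, 40]) cube([83, 22, 1239]);
translate([1262, 80, 40]) cube([83, 22, 1239]);
translate([1515, 80, 40]) cube([83, 22, 1239]);
translate([1768, 80, 40]) cube([83, 22, 1239]);


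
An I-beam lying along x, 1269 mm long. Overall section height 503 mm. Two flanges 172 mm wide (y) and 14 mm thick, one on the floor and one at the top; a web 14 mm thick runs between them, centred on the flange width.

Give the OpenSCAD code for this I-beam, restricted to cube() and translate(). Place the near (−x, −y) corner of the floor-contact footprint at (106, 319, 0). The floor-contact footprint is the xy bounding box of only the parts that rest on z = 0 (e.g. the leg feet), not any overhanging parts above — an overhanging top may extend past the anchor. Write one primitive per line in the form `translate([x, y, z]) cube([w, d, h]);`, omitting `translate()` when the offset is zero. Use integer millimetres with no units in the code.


translate([106, 319, 0]) cube([1269, 172, 14]);
translate([106, 398, 14]) cube([1269, 14, 475]);
translate([106, 319, 489]) cube([1269, 172, 14]);


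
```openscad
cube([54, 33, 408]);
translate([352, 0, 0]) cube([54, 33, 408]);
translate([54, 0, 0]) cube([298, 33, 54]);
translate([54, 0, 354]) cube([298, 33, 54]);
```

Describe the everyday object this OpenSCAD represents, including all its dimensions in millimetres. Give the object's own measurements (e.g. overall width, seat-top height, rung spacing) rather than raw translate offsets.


A rectangular picture frame lying in the x–z plane (depth along y). The opening is 298 mm wide (x) by 300 mm tall (z), surrounded by a border 54 mm wide on all four sides. The frame is 33 mm deep and is made of two full-height vertical stiles with two horizontal rails fitted between them.


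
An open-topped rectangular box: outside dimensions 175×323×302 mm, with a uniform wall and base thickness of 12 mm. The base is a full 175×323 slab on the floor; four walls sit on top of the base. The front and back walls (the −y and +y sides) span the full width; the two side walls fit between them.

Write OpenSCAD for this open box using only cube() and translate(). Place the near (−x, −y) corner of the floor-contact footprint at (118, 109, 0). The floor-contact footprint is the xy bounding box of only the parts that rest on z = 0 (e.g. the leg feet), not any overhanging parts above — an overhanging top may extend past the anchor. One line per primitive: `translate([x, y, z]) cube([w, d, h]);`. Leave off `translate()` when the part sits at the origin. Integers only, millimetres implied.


translate([118, 109, 0]) cube([175, 323, 12]);
translate([118, 109, 12]) cube([175, 12, 290]);
translate([118, 420, 12]) cube([175, 12, 290]);
translate([118, 121, 12]) cube([12, 299, 290]);
translate([281, 121, 12]) cube([12, 299, 290]);
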